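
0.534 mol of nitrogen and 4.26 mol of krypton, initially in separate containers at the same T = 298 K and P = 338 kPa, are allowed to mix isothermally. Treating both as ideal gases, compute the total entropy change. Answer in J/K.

ΔS_mix = 13.9 J/K

Mole fractions: x_A = 0.534/4.79 = 0.111, x_B = 0.889.
ΔS_mix = −R(n_A ln x_A + n_B ln x_B) = −8.314 × (0.534 ln 0.111 + 4.26 ln 0.889) = 13.9 J/K.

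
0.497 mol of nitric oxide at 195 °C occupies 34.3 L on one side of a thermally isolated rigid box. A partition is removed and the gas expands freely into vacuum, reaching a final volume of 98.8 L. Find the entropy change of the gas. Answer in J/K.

For an ideal gas in free expansion Q = 0 and W = 0, so T is unchanged.
Entropy is a state function; using a reversible isothermal path, ΔS_gas = nR ln(V₂/V₁) = 0.497 × 8.314 × ln(98.8/34.3) = 4.37 J/K.

ΔS_gas = 4.37 J/K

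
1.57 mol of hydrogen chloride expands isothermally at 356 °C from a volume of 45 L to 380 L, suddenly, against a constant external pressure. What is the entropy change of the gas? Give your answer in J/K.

Entropy is a state function, so ΔS_gas depends only on the end states.
For an isothermal ideal gas ΔS_gas = nR ln(V₂/V₁) = 1.57 × 8.314 × ln(380/45) = 27.8 J/K.

ΔS_gas = 27.8 J/K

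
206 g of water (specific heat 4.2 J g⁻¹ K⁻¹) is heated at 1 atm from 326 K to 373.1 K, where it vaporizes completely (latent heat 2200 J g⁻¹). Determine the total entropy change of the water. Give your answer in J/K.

Warming step: ΔS₁ = m c ln(T_tr/T_i) = 206 × 4.2 × ln(373.1/326) = 116.8 J/K.
Phase change: ΔS₂ = +mL/T_tr = 206 × 2200 / 373.1 = 1215 J/K.
ΔS_total = (116.8) + (1215) = 1330 J/K.

ΔS = 1330 J/K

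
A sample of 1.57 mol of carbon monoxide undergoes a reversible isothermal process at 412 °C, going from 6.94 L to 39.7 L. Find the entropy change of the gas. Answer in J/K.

For an isothermal ideal gas ΔS_gas = nR ln(V₂/V₁) = 1.57 × 8.314 × ln(39.7/6.94) = 22.8 J/K.

ΔS_gas = 22.8 J/K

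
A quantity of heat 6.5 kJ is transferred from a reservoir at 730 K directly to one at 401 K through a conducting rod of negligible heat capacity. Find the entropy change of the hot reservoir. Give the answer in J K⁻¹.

ΔS_hot = -8.9 J/K

The hot reservoir loses heat Q, so ΔS_hot = −Q/T_H = −6500/730 = -8.9 J/K.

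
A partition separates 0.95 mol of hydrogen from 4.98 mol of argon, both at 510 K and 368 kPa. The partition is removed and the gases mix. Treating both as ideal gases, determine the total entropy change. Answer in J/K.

Mole fractions: x_A = 0.95/5.93 = 0.16, x_B = 0.84.
ΔS_mix = −R(n_A ln x_A + n_B ln x_B) = −8.314 × (0.95 ln 0.16 + 4.98 ln 0.84) = 21.7 J/K.

ΔS_mix = 21.7 J/K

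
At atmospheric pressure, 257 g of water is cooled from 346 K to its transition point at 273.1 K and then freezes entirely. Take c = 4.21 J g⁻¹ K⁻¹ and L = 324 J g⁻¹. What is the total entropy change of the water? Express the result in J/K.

Cooling step: ΔS₁ = m c ln(T_tr/T_i) = 257 × 4.21 × ln(273.1/346) = -256 J/K.
Phase change: ΔS₂ = −mL/T_tr = −257 × 324 / 273.1 = -304.9 J/K.
ΔS_total = (-256) + (-304.9) = -561 J/K.

ΔS = -561 J/K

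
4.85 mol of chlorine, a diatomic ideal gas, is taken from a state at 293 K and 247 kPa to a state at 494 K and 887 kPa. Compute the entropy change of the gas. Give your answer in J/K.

ΔS = 22.2 J/K

ΔS = nC_p ln(T₂/T₁) − nR ln(P₂/P₁), with C_p = 7R/2 = 29.1 J mol⁻¹ K⁻¹ for a diatomic ideal gas.
ΔS = 4.85 × [29.1 × ln(494/293) − 8.314 × ln(887/247)] = 22.2 J/K.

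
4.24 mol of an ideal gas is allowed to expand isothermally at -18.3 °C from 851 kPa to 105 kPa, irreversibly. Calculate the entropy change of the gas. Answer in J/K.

Entropy is a state function, so ΔS_gas depends only on the end states.
For an isothermal ideal gas ΔS_gas = nR ln(P₁/P₂) = 4.24 × 8.314 × ln(851/105) = 73.8 J/K.

ΔS_gas = 73.8 J/K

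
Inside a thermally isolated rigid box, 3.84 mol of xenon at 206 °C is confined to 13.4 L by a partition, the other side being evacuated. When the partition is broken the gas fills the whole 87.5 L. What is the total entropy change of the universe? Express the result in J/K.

ΔS_universe = 59.9 J/K

For an ideal gas in free expansion Q = 0 and W = 0, so T is unchanged.
Entropy is a state function; using a reversible isothermal path, ΔS_gas = nR ln(V₂/V₁) = 3.84 × 8.314 × ln(87.5/13.4) = 59.9 J/K.
The insulated surroundings exchange no heat, so ΔS_surr = 0 and ΔS_universe = ΔS_gas.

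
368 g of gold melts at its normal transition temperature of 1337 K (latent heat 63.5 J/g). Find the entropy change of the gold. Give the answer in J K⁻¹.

Heat absorbed by the substance: Q = mL = 368 × 63.5 = 23368 J.
At constant T, ΔS = Q_rev/T = 23368 / 1337 = 17.5 J/K.

ΔS = 17.5 J/K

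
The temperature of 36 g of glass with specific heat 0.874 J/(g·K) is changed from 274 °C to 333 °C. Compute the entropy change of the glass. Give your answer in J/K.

In kelvin: T₁ = 547.15 K, T₂ = 606.15 K. ΔS = ∫dQ_rev/T = m c ln(T₂/T₁) = 36 × 0.874 × ln(606.15/547.15) = 3.22 J/K.

ΔS = 3.22 J/K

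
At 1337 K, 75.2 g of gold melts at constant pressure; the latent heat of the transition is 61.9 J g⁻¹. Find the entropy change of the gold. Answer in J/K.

Heat absorbed by the substance: Q = mL = 75.2 × 61.9 = 4654.88 J.
At constant T, ΔS = Q_rev/T = 4654.88 / 1337 = 3.48 J/K.

ΔS = 3.48 J/K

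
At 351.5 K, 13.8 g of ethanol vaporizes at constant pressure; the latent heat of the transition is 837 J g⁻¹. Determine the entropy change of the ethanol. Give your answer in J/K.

ΔS = 32.9 J/K

Heat absorbed by the substance: Q = mL = 13.8 × 837 = 11550.6 J.
At constant T, ΔS = Q_rev/T = 11550.6 / 351.5 = 32.9 J/K.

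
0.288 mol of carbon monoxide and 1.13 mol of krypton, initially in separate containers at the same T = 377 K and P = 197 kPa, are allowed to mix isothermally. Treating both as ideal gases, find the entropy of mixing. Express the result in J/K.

Mole fractions: x_A = 0.288/1.42 = 0.203, x_B = 0.797.
ΔS_mix = −R(n_A ln x_A + n_B ln x_B) = −8.314 × (0.288 ln 0.203 + 1.13 ln 0.797) = 5.95 J/K.

ΔS_mix = 5.95 J/K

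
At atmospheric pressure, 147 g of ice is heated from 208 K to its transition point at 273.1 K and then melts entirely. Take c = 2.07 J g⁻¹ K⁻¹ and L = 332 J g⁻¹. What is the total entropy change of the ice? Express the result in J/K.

ΔS = 262 J/K

Warming step: ΔS₁ = m c ln(T_tr/T_i) = 147 × 2.07 × ln(273.1/208) = 82.86 J/K.
Phase change: ΔS₂ = +mL/T_tr = 147 × 332 / 273.1 = 178.7 J/K.
ΔS_total = (82.86) + (178.7) = 262 J/K.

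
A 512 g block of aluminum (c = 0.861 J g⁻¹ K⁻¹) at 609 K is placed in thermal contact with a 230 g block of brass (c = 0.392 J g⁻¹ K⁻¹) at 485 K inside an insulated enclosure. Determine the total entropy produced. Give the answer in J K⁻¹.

Energy balance: T_f = (m₁c₁T₁ + m₂c₂T₂)/(m₁c₁ + m₂c₂) = 587.95 K.
ΔS₁ = m₁c₁ ln(T_f/T₁) = 440.832 × ln(587.95/609) = -15.51 J/K.
ΔS₂ = m₂c₂ ln(T_f/T₂) = 90.16 × ln(587.95/485) = 17.35 J/K.
ΔS_total = -15.51 + 17.35 = 1.84 J/K.

ΔS_total = 1.84 J/K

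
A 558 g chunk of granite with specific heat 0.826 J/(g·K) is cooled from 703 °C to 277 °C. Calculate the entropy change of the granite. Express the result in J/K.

ΔS = -264 J/K

In kelvin: T₁ = 976.15 K, T₂ = 550.15 K. ΔS = ∫dQ_rev/T = m c ln(T₂/T₁) = 558 × 0.826 × ln(550.15/976.15) = -264 J/K.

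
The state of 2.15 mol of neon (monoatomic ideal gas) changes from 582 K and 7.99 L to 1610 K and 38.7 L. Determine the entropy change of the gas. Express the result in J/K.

ΔS = 55.5 J/K

Entropy is a state function: ΔS = nC_V ln(T₂/T₁) + nR ln(V₂/V₁), with C_V = 3R/2 = 12.47 J mol⁻¹ K⁻¹ for a monoatomic ideal gas.
ΔS = 2.15 × [12.47 × ln(1610/582) + 8.314 × ln(38.7/7.99)] = 55.5 J/K.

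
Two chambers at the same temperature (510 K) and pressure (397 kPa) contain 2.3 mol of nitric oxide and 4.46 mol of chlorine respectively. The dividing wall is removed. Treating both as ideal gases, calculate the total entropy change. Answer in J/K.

ΔS_mix = 36 J/K

Mole fractions: x_A = 2.3/6.76 = 0.34, x_B = 0.66.
ΔS_mix = −R(n_A ln x_A + n_B ln x_B) = −8.314 × (2.3 ln 0.34 + 4.46 ln 0.66) = 36 J/K.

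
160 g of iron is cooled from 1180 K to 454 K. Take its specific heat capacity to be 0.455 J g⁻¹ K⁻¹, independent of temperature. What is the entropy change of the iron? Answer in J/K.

ΔS = ∫dQ_rev/T = m c ln(T₂/T₁) = 160 × 0.455 × ln(454/1180) = -69.5 J/K.

ΔS = -69.5 J/K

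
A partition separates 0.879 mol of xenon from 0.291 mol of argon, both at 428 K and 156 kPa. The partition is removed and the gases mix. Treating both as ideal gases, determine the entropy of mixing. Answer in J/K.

ΔS_mix = 5.46 J/K

Mole fractions: x_A = 0.879/1.17 = 0.751, x_B = 0.249.
ΔS_mix = −R(n_A ln x_A + n_B ln x_B) = −8.314 × (0.879 ln 0.751 + 0.291 ln 0.249) = 5.46 J/K.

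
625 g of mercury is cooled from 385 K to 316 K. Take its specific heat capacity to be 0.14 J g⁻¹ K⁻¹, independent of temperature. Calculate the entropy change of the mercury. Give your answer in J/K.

ΔS = ∫dQ_rev/T = m c ln(T₂/T₁) = 625 × 0.14 × ln(316/385) = -17.3 J/K.

ΔS = -17.3 J/K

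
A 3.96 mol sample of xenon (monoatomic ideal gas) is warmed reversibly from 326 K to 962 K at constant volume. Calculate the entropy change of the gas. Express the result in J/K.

At constant volume, ΔS = nC_V ln(T₂/T₁) with C_V = 3R/2 = 12.47 J mol⁻¹ K⁻¹.
ΔS = 3.96 × 12.47 × ln(962/326) = 53.4 J/K.

ΔS = 53.4 J/K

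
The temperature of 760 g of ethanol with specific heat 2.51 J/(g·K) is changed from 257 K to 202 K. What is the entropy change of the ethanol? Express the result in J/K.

ΔS = ∫dQ_rev/T = m c ln(T₂/T₁) = 760 × 2.51 × ln(202/257) = -459 J/K.

ΔS = -459 J/K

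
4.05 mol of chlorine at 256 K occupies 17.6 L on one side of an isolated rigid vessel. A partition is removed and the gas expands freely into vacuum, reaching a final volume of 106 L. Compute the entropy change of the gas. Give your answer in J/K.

No heat is exchanged and no work is done, so the ideal-gas temperature stays constant.
Entropy is a state function; using a reversible isothermal path, ΔS_gas = nR ln(V₂/V₁) = 4.05 × 8.314 × ln(106/17.6) = 60.5 J/K.

ΔS_gas = 60.5 J/K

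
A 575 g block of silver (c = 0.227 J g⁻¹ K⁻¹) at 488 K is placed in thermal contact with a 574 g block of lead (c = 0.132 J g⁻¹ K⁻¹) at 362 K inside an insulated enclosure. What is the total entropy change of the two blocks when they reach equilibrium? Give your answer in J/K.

Energy balance: T_f = (m₁c₁T₁ + m₂c₂T₂)/(m₁c₁ + m₂c₂) = 441.72 K.
ΔS₁ = m₁c₁ ln(T_f/T₁) = 130.525 × ln(441.72/488) = -13 J/K.
ΔS₂ = m₂c₂ ln(T_f/T₂) = 75.768 × ln(441.72/362) = 15.08 J/K.
ΔS_total = -13 + 15.08 = 2.08 J/K.

ΔS_total = 2.08 J/K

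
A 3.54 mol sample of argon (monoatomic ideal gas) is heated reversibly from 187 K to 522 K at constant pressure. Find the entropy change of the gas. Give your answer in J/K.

At constant pressure, ΔS = nC_p ln(T₂/T₁) with C_p = 5R/2 = 20.79 J mol⁻¹ K⁻¹.
ΔS = 3.54 × 20.79 × ln(522/187) = 75.5 J/K.

ΔS = 75.5 J/K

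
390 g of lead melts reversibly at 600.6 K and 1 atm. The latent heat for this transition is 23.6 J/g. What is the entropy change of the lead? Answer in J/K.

ΔS = 15.3 J/K

Heat absorbed by the substance: Q = mL = 390 × 23.6 = 9204 J.
At constant T, ΔS = Q_rev/T = 9204 / 600.6 = 15.3 J/K.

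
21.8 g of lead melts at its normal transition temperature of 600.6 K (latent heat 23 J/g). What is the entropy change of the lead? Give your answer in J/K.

Heat absorbed by the substance: Q = mL = 21.8 × 23 = 501.4 J.
At constant T, ΔS = Q_rev/T = 501.4 / 600.6 = 0.835 J/K.

ΔS = 0.835 J/K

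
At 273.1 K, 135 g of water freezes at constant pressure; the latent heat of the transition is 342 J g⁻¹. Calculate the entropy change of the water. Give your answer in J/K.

Heat released by the substance: Q = −mL = −135 × 342 = −46170 J.
At constant T, ΔS = Q_rev/T = −46170 / 273.1 = -169 J/K.

ΔS = -169 J/K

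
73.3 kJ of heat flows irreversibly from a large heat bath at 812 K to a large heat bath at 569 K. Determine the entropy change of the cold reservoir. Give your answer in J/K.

The cold reservoir gains heat Q, so ΔS_cold = +Q/T_C = 73300/569 = 129 J/K.

ΔS_cold = 129 J/K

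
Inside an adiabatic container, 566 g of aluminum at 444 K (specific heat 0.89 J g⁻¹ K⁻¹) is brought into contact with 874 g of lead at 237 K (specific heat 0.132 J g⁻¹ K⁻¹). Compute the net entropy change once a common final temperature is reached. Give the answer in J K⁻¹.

ΔS_total = 16.2 J/K

Energy balance: T_f = (m₁c₁T₁ + m₂c₂T₂)/(m₁c₁ + m₂c₂) = 405.43 K.
ΔS₁ = m₁c₁ ln(T_f/T₁) = 503.74 × ln(405.43/444) = -45.78 J/K.
ΔS₂ = m₂c₂ ln(T_f/T₂) = 115.368 × ln(405.43/237) = 61.94 J/K.
ΔS_total = -45.78 + 61.94 = 16.2 J/K.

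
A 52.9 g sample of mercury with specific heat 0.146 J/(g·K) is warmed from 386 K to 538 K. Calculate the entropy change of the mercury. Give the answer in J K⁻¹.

ΔS = 2.56 J/K

ΔS = ∫dQ_rev/T = m c ln(T₂/T₁) = 52.9 × 0.146 × ln(538/386) = 2.56 J/K.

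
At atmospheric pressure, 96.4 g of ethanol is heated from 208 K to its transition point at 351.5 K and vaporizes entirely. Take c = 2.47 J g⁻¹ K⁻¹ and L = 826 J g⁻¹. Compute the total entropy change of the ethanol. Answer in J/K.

Warming step: ΔS₁ = m c ln(T_tr/T_i) = 96.4 × 2.47 × ln(351.5/208) = 124.9 J/K.
Phase change: ΔS₂ = +mL/T_tr = 96.4 × 826 / 351.5 = 226.5 J/K.
ΔS_total = (124.9) + (226.5) = 351 J/K.

ΔS = 351 J/K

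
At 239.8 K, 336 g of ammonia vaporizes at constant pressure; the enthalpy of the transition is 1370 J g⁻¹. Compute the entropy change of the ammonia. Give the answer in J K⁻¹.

Heat absorbed by the substance: Q = mL = 336 × 1370 = 460320 J.
At constant T, ΔS = Q_rev/T = 460320 / 239.8 = 1920 J/K.

ΔS = 1920 J/K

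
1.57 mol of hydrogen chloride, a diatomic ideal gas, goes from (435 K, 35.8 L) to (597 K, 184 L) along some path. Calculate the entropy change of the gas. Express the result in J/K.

Entropy is a state function: ΔS = nC_V ln(T₂/T₁) + nR ln(V₂/V₁), with C_V = 5R/2 = 20.79 J mol⁻¹ K⁻¹ for a diatomic ideal gas.
ΔS = 1.57 × [20.79 × ln(597/435) + 8.314 × ln(184/35.8)] = 31.7 J/K.

ΔS = 31.7 J/K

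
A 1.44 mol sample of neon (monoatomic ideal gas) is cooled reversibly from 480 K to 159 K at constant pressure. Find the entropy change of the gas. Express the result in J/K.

At constant pressure, ΔS = nC_p ln(T₂/T₁) with C_p = 5R/2 = 20.79 J mol⁻¹ K⁻¹.
ΔS = 1.44 × 20.79 × ln(159/480) = -33.1 J/K.

ΔS = -33.1 J/K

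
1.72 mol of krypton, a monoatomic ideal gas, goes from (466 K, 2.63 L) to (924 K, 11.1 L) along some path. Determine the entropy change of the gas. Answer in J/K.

Entropy is a state function: ΔS = nC_V ln(T₂/T₁) + nR ln(V₂/V₁), with C_V = 3R/2 = 12.47 J mol⁻¹ K⁻¹ for a monoatomic ideal gas.
ΔS = 1.72 × [12.47 × ln(924/466) + 8.314 × ln(11.1/2.63)] = 35.3 J/K.

ΔS = 35.3 J/K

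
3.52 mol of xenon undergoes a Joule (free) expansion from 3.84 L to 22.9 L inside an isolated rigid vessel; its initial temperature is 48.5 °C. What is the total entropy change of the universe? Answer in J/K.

ΔS_universe = 52.3 J/K

No heat is exchanged and no work is done, so the ideal-gas temperature stays constant.
Entropy is a state function; using a reversible isothermal path, ΔS_gas = nR ln(V₂/V₁) = 3.52 × 8.314 × ln(22.9/3.84) = 52.3 J/K.
The insulated surroundings exchange no heat, so ΔS_surr = 0 and ΔS_universe = ΔS_gas.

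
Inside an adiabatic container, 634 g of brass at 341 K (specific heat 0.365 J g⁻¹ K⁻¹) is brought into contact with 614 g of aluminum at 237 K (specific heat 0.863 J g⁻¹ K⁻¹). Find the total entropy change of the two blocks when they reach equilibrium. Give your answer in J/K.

ΔS_total = 11.1 J/K

Energy balance: T_f = (m₁c₁T₁ + m₂c₂T₂)/(m₁c₁ + m₂c₂) = 268.61 K.
ΔS₁ = m₁c₁ ln(T_f/T₁) = 231.41 × ln(268.61/341) = -55.22 J/K.
ΔS₂ = m₂c₂ ln(T_f/T₂) = 529.882 × ln(268.61/237) = 66.35 J/K.
ΔS_total = -55.22 + 66.35 = 11.1 J/K.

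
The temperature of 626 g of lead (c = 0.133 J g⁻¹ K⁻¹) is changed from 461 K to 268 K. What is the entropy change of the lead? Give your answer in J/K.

ΔS = ∫dQ_rev/T = m c ln(T₂/T₁) = 626 × 0.133 × ln(268/461) = -45.2 J/K.

ΔS = -45.2 J/K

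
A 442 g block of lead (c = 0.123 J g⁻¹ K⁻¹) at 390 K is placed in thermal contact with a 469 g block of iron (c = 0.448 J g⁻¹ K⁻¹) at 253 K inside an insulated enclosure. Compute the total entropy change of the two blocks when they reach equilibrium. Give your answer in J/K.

Energy balance: T_f = (m₁c₁T₁ + m₂c₂T₂)/(m₁c₁ + m₂c₂) = 281.16 K.
ΔS₁ = m₁c₁ ln(T_f/T₁) = 54.366 × ln(281.16/390) = -17.79 J/K.
ΔS₂ = m₂c₂ ln(T_f/T₂) = 210.112 × ln(281.16/253) = 22.18 J/K.
ΔS_total = -17.79 + 22.18 = 4.39 J/K.

ΔS_total = 4.39 J/K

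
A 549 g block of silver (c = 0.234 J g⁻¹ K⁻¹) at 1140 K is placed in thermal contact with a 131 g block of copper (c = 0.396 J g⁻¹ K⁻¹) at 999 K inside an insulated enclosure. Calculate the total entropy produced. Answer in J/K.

Energy balance: T_f = (m₁c₁T₁ + m₂c₂T₂)/(m₁c₁ + m₂c₂) = 1099.4 K.
ΔS₁ = m₁c₁ ln(T_f/T₁) = 128.466 × ln(1099.4/1140) = -4.654 J/K.
ΔS₂ = m₂c₂ ln(T_f/T₂) = 51.876 × ln(1099.4/999) = 4.97 J/K.
ΔS_total = -4.654 + 4.97 = 0.316 J/K.

ΔS_total = 0.316 J/K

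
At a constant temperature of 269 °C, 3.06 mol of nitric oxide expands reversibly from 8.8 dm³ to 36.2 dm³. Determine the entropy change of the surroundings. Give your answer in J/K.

For an isothermal ideal gas ΔS_gas = nR ln(V₂/V₁) = 3.06 × 8.314 × ln(36.2/8.8) = 36 J/K.
The process is reversible, so ΔS_surr = −ΔS_gas = -36 J/K and ΔS_universe = 0.

ΔS_surr = -36 J/K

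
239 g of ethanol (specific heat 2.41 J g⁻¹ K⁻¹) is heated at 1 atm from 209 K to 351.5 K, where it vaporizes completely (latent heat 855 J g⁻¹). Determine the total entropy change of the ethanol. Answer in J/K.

Warming step: ΔS₁ = m c ln(T_tr/T_i) = 239 × 2.41 × ln(351.5/209) = 299.4 J/K.
Phase change: ΔS₂ = +mL/T_tr = 239 × 855 / 351.5 = 581.4 J/K.
ΔS_total = (299.4) + (581.4) = 881 J/K.

ΔS = 881 J/K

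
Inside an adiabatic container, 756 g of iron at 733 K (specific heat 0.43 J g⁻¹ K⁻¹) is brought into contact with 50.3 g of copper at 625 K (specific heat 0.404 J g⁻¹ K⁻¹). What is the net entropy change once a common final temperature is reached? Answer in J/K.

ΔS_total = 0.232 J/K

Energy balance: T_f = (m₁c₁T₁ + m₂c₂T₂)/(m₁c₁ + m₂c₂) = 726.65 K.
ΔS₁ = m₁c₁ ln(T_f/T₁) = 325.08 × ln(726.65/733) = -2.83 J/K.
ΔS₂ = m₂c₂ ln(T_f/T₂) = 20.3212 × ln(726.65/625) = 3.062 J/K.
ΔS_total = -2.83 + 3.062 = 0.232 J/K.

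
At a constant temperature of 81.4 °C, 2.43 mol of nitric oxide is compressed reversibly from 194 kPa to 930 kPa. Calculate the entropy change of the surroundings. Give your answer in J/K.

For an isothermal ideal gas ΔS_gas = nR ln(P₁/P₂) = 2.43 × 8.314 × ln(194/930) = -31.7 J/K.
The process is reversible, so ΔS_surr = −ΔS_gas = 31.7 J/K and ΔS_universe = 0.

ΔS_surr = 31.7 J/K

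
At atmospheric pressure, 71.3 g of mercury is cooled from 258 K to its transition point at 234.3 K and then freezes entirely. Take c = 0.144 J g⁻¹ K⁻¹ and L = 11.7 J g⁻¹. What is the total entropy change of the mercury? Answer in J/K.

ΔS = -4.55 J/K

Cooling step: ΔS₁ = m c ln(T_tr/T_i) = 71.3 × 0.144 × ln(234.3/258) = -0.9893 J/K.
Phase change: ΔS₂ = −mL/T_tr = −71.3 × 11.7 / 234.3 = -3.56 J/K.
ΔS_total = (-0.9893) + (-3.56) = -4.55 J/K.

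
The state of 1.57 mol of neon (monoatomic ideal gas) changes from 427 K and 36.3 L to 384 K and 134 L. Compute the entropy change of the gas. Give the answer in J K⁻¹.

ΔS = 15 J/K

Entropy is a state function: ΔS = nC_V ln(T₂/T₁) + nR ln(V₂/V₁), with C_V = 3R/2 = 12.47 J mol⁻¹ K⁻¹ for a monoatomic ideal gas.
ΔS = 1.57 × [12.47 × ln(384/427) + 8.314 × ln(134/36.3)] = 15 J/K.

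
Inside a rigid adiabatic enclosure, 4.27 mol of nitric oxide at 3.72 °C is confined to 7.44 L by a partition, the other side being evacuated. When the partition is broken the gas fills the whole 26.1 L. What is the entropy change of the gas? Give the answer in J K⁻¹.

For an ideal gas in free expansion Q = 0 and W = 0, so T is unchanged.
Entropy is a state function; using a reversible isothermal path, ΔS_gas = nR ln(V₂/V₁) = 4.27 × 8.314 × ln(26.1/7.44) = 44.6 J/K.

ΔS_gas = 44.6 J/K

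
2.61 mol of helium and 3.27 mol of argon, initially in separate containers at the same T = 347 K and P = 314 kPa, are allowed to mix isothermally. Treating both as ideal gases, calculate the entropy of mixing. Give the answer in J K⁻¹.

Mole fractions: x_A = 2.61/5.88 = 0.444, x_B = 0.556.
ΔS_mix = −R(n_A ln x_A + n_B ln x_B) = −8.314 × (2.61 ln 0.444 + 3.27 ln 0.556) = 33.6 J/K.

ΔS_mix = 33.6 J/K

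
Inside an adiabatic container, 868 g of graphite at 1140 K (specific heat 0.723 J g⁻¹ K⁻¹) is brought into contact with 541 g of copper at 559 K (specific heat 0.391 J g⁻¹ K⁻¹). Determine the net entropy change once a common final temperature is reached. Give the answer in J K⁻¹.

Energy balance: T_f = (m₁c₁T₁ + m₂c₂T₂)/(m₁c₁ + m₂c₂) = 993.53 K.
ΔS₁ = m₁c₁ ln(T_f/T₁) = 627.564 × ln(993.53/1140) = -86.3 J/K.
ΔS₂ = m₂c₂ ln(T_f/T₂) = 211.531 × ln(993.53/559) = 121.7 J/K.
ΔS_total = -86.3 + 121.7 = 35.4 J/K.

ΔS_total = 35.4 J/K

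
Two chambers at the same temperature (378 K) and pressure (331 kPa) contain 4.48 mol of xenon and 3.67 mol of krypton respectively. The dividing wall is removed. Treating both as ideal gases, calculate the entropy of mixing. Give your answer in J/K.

Mole fractions: x_A = 4.48/8.15 = 0.55, x_B = 0.45.
ΔS_mix = −R(n_A ln x_A + n_B ln x_B) = −8.314 × (4.48 ln 0.55 + 3.67 ln 0.45) = 46.6 J/K.

ΔS_mix = 46.6 J/K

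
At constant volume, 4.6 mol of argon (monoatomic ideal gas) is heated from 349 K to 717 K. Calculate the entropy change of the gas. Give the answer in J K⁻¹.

At constant volume, ΔS = nC_V ln(T₂/T₁) with C_V = 3R/2 = 12.47 J mol⁻¹ K⁻¹.
ΔS = 4.6 × 12.47 × ln(717/349) = 41.3 J/K.

ΔS = 41.3 J/K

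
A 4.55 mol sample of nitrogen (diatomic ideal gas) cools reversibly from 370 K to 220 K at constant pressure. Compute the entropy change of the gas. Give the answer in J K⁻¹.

ΔS = -68.8 J/K

At constant pressure, ΔS = nC_p ln(T₂/T₁) with C_p = 7R/2 = 29.1 J mol⁻¹ K⁻¹.
ΔS = 4.55 × 29.1 × ln(220/370) = -68.8 J/K.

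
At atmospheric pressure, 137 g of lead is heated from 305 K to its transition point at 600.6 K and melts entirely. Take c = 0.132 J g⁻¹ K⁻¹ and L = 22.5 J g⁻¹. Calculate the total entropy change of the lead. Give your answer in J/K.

ΔS = 17.4 J/K

Warming step: ΔS₁ = m c ln(T_tr/T_i) = 137 × 0.132 × ln(600.6/305) = 12.25 J/K.
Phase change: ΔS₂ = +mL/T_tr = 137 × 22.5 / 600.6 = 5.132 J/K.
ΔS_total = (12.25) + (5.132) = 17.4 J/K.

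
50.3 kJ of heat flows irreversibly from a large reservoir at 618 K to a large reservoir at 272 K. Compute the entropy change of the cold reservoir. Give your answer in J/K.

ΔS_cold = 185 J/K

The cold reservoir gains heat Q, so ΔS_cold = +Q/T_C = 50300/272 = 185 J/K.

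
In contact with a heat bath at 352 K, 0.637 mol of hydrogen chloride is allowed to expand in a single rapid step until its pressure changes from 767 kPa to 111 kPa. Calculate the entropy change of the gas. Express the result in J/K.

Entropy is a state function, so ΔS_gas depends only on the end states.
For an isothermal ideal gas ΔS_gas = nR ln(P₁/P₂) = 0.637 × 8.314 × ln(767/111) = 10.2 J/K.

ΔS_gas = 10.2 J/K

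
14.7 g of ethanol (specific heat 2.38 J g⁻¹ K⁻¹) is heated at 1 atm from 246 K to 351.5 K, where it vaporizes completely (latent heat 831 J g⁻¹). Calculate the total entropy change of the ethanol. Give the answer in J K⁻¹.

Warming step: ΔS₁ = m c ln(T_tr/T_i) = 14.7 × 2.38 × ln(351.5/246) = 12.49 J/K.
Phase change: ΔS₂ = +mL/T_tr = 14.7 × 831 / 351.5 = 34.75 J/K.
ΔS_total = (12.49) + (34.75) = 47.2 J/K.

ΔS = 47.2 J/K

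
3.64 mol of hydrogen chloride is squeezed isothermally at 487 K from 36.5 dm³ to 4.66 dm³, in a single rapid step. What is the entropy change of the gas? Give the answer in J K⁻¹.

ΔS_gas = -62.3 J/K

Entropy is a state function, so ΔS_gas depends only on the end states.
For an isothermal ideal gas ΔS_gas = nR ln(V₂/V₁) = 3.64 × 8.314 × ln(4.66/36.5) = -62.3 J/K.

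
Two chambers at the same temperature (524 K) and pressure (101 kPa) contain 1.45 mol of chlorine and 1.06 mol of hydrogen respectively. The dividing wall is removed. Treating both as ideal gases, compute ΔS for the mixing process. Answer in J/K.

ΔS_mix = 14.2 J/K

Mole fractions: x_A = 1.45/2.51 = 0.578, x_B = 0.422.
ΔS_mix = −R(n_A ln x_A + n_B ln x_B) = −8.314 × (1.45 ln 0.578 + 1.06 ln 0.422) = 14.2 J/K.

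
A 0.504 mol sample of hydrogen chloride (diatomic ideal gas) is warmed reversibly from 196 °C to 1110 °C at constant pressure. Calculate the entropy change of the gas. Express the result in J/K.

In kelvin: T₁ = 469.15 K, T₂ = 1383.15 K. At constant pressure, ΔS = nC_p ln(T₂/T₁) with C_p = 7R/2 = 29.1 J mol⁻¹ K⁻¹.
ΔS = 0.504 × 29.1 × ln(1383.15/469.15) = 15.9 J/K.

ΔS = 15.9 J/K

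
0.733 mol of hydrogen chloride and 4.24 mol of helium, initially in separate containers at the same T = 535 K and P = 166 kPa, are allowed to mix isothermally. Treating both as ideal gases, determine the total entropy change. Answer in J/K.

Mole fractions: x_A = 0.733/4.97 = 0.147, x_B = 0.853.
ΔS_mix = −R(n_A ln x_A + n_B ln x_B) = −8.314 × (0.733 ln 0.147 + 4.24 ln 0.853) = 17.3 J/K.

ΔS_mix = 17.3 J/K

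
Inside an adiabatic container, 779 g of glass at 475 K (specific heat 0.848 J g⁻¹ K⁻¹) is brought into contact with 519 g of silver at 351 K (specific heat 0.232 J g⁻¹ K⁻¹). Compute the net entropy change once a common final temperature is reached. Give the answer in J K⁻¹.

ΔS_total = 4.34 J/K

Energy balance: T_f = (m₁c₁T₁ + m₂c₂T₂)/(m₁c₁ + m₂c₂) = 455.88 K.
ΔS₁ = m₁c₁ ln(T_f/T₁) = 660.592 × ln(455.88/475) = -27.14 J/K.
ΔS₂ = m₂c₂ ln(T_f/T₂) = 120.408 × ln(455.88/351) = 31.48 J/K.
ΔS_total = -27.14 + 31.48 = 4.34 J/K.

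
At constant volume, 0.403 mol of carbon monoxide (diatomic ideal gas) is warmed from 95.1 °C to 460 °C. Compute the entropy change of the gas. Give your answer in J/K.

ΔS = 5.77 J/K

In kelvin: T₁ = 368.25 K, T₂ = 733.15 K. At constant volume, ΔS = nC_V ln(T₂/T₁) with C_V = 5R/2 = 20.79 J mol⁻¹ K⁻¹.
ΔS = 0.403 × 20.79 × ln(733.15/368.25) = 5.77 J/K.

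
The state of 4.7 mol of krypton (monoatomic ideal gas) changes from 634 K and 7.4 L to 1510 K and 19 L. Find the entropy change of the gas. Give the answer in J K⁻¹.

ΔS = 87.7 J/K

Entropy is a state function: ΔS = nC_V ln(T₂/T₁) + nR ln(V₂/V₁), with C_V = 3R/2 = 12.47 J mol⁻¹ K⁻¹ for a monoatomic ideal gas.
ΔS = 4.7 × [12.47 × ln(1510/634) + 8.314 × ln(19/7.4)] = 87.7 J/K.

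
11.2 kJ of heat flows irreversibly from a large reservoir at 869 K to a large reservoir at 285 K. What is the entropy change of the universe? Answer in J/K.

ΔS_hot = −Q/T_H = −11200/869 = -12.89 J/K and ΔS_cold = +Q/T_C = 11200/285 = 39.3 J/K.
ΔS_total = -12.89 + 39.3 = 26.4 J/K, positive as the second law requires.

ΔS_total = 26.4 J/K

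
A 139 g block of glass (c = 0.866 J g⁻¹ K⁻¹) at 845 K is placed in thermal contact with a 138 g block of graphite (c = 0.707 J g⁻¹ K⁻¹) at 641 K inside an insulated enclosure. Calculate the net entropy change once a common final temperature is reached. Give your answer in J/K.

ΔS_total = 2.03 J/K

Energy balance: T_f = (m₁c₁T₁ + m₂c₂T₂)/(m₁c₁ + m₂c₂) = 753.67 K.
ΔS₁ = m₁c₁ ln(T_f/T₁) = 120.374 × ln(753.67/845) = -13.77 J/K.
ΔS₂ = m₂c₂ ln(T_f/T₂) = 97.566 × ln(753.67/641) = 15.8 J/K.
ΔS_total = -13.77 + 15.8 = 2.03 J/K.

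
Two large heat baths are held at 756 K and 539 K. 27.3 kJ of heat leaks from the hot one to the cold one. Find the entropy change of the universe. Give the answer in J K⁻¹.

ΔS_total = 14.5 J/K

ΔS_hot = −Q/T_H = −27300/756 = -36.11 J/K and ΔS_cold = +Q/T_C = 27300/539 = 50.65 J/K.
ΔS_total = -36.11 + 50.65 = 14.5 J/K, positive as the second law requires.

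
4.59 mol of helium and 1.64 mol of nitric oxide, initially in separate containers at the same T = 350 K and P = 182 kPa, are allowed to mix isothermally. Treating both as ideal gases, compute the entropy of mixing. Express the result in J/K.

ΔS_mix = 29.9 J/K

Mole fractions: x_A = 4.59/6.23 = 0.737, x_B = 0.263.
ΔS_mix = −R(n_A ln x_A + n_B ln x_B) = −8.314 × (4.59 ln 0.737 + 1.64 ln 0.263) = 29.9 J/K.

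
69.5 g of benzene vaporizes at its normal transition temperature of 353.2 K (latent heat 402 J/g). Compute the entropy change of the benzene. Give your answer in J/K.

ΔS = 79.1 J/K

Heat absorbed by the substance: Q = mL = 69.5 × 402 = 27939 J.
At constant T, ΔS = Q_rev/T = 27939 / 353.2 = 79.1 J/K.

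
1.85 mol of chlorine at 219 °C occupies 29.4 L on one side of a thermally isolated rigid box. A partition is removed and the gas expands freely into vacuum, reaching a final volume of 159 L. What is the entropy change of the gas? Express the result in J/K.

No heat is exchanged and no work is done, so the ideal-gas temperature stays constant.
Entropy is a state function; using a reversible isothermal path, ΔS_gas = nR ln(V₂/V₁) = 1.85 × 8.314 × ln(159/29.4) = 26 J/K.

ΔS_gas = 26 J/K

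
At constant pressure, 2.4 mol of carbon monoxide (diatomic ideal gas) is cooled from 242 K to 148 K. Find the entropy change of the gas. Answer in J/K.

ΔS = -34.3 J/K

At constant pressure, ΔS = nC_p ln(T₂/T₁) with C_p = 7R/2 = 29.1 J mol⁻¹ K⁻¹.
ΔS = 2.4 × 29.1 × ln(148/242) = -34.3 J/K.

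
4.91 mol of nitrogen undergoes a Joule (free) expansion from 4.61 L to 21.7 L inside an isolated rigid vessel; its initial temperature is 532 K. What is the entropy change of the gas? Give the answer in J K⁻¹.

ΔS_gas = 63.2 J/K

For an ideal gas in free expansion Q = 0 and W = 0, so T is unchanged.
Entropy is a state function; using a reversible isothermal path, ΔS_gas = nR ln(V₂/V₁) = 4.91 × 8.314 × ln(21.7/4.61) = 63.2 J/K.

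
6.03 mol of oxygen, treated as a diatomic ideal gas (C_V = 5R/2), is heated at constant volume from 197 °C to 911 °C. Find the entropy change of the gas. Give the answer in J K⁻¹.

In kelvin: T₁ = 470.15 K, T₂ = 1184.15 K. At constant volume, ΔS = nC_V ln(T₂/T₁) with C_V = 5R/2 = 20.79 J mol⁻¹ K⁻¹.
ΔS = 6.03 × 20.79 × ln(1184.15/470.15) = 116 J/K.

ΔS = 116 J/K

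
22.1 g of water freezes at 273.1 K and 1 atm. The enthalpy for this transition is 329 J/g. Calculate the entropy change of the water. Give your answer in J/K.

Heat released by the substance: Q = −mL = −22.1 × 329 = −7270.9 J.
At constant T, ΔS = Q_rev/T = −7270.9 / 273.1 = -26.6 J/K.

ΔS = -26.6 J/K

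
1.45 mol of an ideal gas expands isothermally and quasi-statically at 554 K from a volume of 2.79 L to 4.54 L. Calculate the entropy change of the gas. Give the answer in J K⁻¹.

For an isothermal ideal gas ΔS_gas = nR ln(V₂/V₁) = 1.45 × 8.314 × ln(4.54/2.79) = 5.87 J/K.

ΔS_gas = 5.87 J/K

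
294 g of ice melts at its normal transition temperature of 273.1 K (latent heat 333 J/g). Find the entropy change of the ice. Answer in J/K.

Heat absorbed by the substance: Q = mL = 294 × 333 = 97902 J.
At constant T, ΔS = Q_rev/T = 97902 / 273.1 = 358 J/K.

ΔS = 358 J/K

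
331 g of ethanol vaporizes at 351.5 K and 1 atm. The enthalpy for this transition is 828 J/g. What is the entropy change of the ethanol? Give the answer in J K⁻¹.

ΔS = 780 J/K

Heat absorbed by the substance: Q = mL = 331 × 828 = 274068 J.
At constant T, ΔS = Q_rev/T = 274068 / 351.5 = 780 J/K.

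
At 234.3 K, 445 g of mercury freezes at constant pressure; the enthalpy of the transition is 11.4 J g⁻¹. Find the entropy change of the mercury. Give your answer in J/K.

ΔS = -21.7 J/K

Heat released by the substance: Q = −mL = −445 × 11.4 = −5073 J.
At constant T, ΔS = Q_rev/T = −5073 / 234.3 = -21.7 J/K.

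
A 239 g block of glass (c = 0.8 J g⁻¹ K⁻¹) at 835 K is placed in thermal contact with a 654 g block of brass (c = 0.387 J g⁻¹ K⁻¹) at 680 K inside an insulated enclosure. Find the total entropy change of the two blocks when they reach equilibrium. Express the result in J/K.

Energy balance: T_f = (m₁c₁T₁ + m₂c₂T₂)/(m₁c₁ + m₂c₂) = 746.7 K.
ΔS₁ = m₁c₁ ln(T_f/T₁) = 191.2 × ln(746.7/835) = -21.37 J/K.
ΔS₂ = m₂c₂ ln(T_f/T₂) = 253.098 × ln(746.7/680) = 23.68 J/K.
ΔS_total = -21.37 + 23.68 = 2.31 J/K.

ΔS_total = 2.31 J/K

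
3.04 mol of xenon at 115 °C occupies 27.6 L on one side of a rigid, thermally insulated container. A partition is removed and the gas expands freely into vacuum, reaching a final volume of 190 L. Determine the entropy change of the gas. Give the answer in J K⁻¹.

No heat is exchanged and no work is done, so the ideal-gas temperature stays constant.
Entropy is a state function; using a reversible isothermal path, ΔS_gas = nR ln(V₂/V₁) = 3.04 × 8.314 × ln(190/27.6) = 48.8 J/K.

ΔS_gas = 48.8 J/K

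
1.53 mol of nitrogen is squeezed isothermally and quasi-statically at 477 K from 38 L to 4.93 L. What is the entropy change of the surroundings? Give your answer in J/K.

ΔS_surr = 26 J/K

For an isothermal ideal gas ΔS_gas = nR ln(V₂/V₁) = 1.53 × 8.314 × ln(4.93/38) = -26 J/K.
The process is reversible, so ΔS_surr = −ΔS_gas = 26 J/K and ΔS_universe = 0.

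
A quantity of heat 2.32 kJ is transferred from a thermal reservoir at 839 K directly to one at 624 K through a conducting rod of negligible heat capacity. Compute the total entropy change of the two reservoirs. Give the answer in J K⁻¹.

ΔS_total = 0.953 J/K

ΔS_hot = −Q/T_H = −2320/839 = -2.765 J/K and ΔS_cold = +Q/T_C = 2320/624 = 3.718 J/K.
ΔS_total = -2.765 + 3.718 = 0.953 J/K, positive as the second law requires.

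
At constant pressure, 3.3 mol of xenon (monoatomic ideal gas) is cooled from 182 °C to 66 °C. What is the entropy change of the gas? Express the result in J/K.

ΔS = -20.2 J/K

In kelvin: T₁ = 455.15 K, T₂ = 339.15 K. At constant pressure, ΔS = nC_p ln(T₂/T₁) with C_p = 5R/2 = 20.79 J mol⁻¹ K⁻¹.
ΔS = 3.3 × 20.79 × ln(339.15/455.15) = -20.2 J/K.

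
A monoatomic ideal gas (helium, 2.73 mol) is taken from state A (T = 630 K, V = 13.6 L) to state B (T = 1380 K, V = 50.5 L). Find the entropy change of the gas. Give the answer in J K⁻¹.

Entropy is a state function: ΔS = nC_V ln(T₂/T₁) + nR ln(V₂/V₁), with C_V = 3R/2 = 12.47 J mol⁻¹ K⁻¹ for a monoatomic ideal gas.
ΔS = 2.73 × [12.47 × ln(1380/630) + 8.314 × ln(50.5/13.6)] = 56.5 J/K.

ΔS = 56.5 J/K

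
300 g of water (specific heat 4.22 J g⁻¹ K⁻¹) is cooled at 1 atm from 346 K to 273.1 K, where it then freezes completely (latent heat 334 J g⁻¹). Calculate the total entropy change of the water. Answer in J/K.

Cooling step: ΔS₁ = m c ln(T_tr/T_i) = 300 × 4.22 × ln(273.1/346) = -299.5 J/K.
Phase change: ΔS₂ = −mL/T_tr = −300 × 334 / 273.1 = -366.9 J/K.
ΔS_total = (-299.5) + (-366.9) = -666 J/K.

ΔS = -666 J/K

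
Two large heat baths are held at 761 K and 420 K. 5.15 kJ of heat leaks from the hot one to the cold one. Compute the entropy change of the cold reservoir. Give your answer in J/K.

ΔS_cold = 12.3 J/K

The cold reservoir gains heat Q, so ΔS_cold = +Q/T_C = 5150/420 = 12.3 J/K.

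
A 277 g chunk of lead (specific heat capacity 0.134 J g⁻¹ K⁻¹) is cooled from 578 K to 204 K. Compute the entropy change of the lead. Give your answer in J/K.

ΔS = ∫dQ_rev/T = m c ln(T₂/T₁) = 277 × 0.134 × ln(204/578) = -38.7 J/K.

ΔS = -38.7 J/K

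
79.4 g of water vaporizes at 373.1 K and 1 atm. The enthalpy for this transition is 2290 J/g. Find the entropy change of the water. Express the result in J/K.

ΔS = 487 J/K

Heat absorbed by the substance: Q = mL = 79.4 × 2290 = 181826 J.
At constant T, ΔS = Q_rev/T = 181826 / 373.1 = 487 J/K.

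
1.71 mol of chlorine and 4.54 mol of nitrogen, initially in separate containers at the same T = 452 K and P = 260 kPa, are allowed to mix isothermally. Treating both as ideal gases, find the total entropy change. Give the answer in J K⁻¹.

ΔS_mix = 30.5 J/K

Mole fractions: x_A = 1.71/6.25 = 0.274, x_B = 0.726.
ΔS_mix = −R(n_A ln x_A + n_B ln x_B) = −8.314 × (1.71 ln 0.274 + 4.54 ln 0.726) = 30.5 J/K.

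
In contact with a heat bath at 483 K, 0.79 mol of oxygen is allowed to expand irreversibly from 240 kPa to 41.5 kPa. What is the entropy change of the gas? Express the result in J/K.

Entropy is a state function, so ΔS_gas depends only on the end states.
For an isothermal ideal gas ΔS_gas = nR ln(P₁/P₂) = 0.79 × 8.314 × ln(240/41.5) = 11.5 J/K.

ΔS_gas = 11.5 J/K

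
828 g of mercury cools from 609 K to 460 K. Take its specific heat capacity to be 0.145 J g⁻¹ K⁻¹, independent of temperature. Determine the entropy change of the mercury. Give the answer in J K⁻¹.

ΔS = -33.7 J/K

ΔS = ∫dQ_rev/T = m c ln(T₂/T₁) = 828 × 0.145 × ln(460/609) = -33.7 J/K.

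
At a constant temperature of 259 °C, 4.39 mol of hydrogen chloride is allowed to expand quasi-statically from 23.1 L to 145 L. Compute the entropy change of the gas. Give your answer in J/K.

ΔS_gas = 67 J/K

For an isothermal ideal gas ΔS_gas = nR ln(V₂/V₁) = 4.39 × 8.314 × ln(145/23.1) = 67 J/K.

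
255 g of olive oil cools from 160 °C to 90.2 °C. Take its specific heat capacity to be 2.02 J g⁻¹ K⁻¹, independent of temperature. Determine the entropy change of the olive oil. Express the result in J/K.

In kelvin: T₁ = 433.15 K, T₂ = 363.35 K. ΔS = ∫dQ_rev/T = m c ln(T₂/T₁) = 255 × 2.02 × ln(363.35/433.15) = -90.5 J/K.

ΔS = -90.5 J/K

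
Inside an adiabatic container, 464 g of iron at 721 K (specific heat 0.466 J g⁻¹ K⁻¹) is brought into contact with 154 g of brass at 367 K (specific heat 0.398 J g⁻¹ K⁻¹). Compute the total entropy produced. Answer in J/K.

Energy balance: T_f = (m₁c₁T₁ + m₂c₂T₂)/(m₁c₁ + m₂c₂) = 642.82 K.
ΔS₁ = m₁c₁ ln(T_f/T₁) = 216.224 × ln(642.82/721) = -24.818 J/K.
ΔS₂ = m₂c₂ ln(T_f/T₂) = 61.292 × ln(642.82/367) = 34.354 J/K.
ΔS_total = -24.818 + 34.354 = 9.54 J/K.

ΔS_total = 9.54 J/K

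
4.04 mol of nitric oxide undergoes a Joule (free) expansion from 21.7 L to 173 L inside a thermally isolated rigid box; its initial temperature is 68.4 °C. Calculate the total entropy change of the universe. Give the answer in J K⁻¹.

No heat is exchanged and no work is done, so the ideal-gas temperature stays constant.
Entropy is a state function; using a reversible isothermal path, ΔS_gas = nR ln(V₂/V₁) = 4.04 × 8.314 × ln(173/21.7) = 69.7 J/K.
The insulated surroundings exchange no heat, so ΔS_surr = 0 and ΔS_universe = ΔS_gas.

ΔS_universe = 69.7 J/K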